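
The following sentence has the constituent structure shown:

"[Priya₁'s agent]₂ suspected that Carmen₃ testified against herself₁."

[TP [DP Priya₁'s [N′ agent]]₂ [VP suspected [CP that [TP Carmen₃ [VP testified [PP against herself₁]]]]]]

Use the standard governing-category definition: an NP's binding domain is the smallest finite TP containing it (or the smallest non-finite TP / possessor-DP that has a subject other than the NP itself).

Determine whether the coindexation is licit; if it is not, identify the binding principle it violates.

The two coindexed NPs are *Priya₁* and *herself₁*.
*herself₁* is an anaphor. Principle A requires it to be bound within its binding domain — the embedded TP, whose subject is Carmen₃.
Within that domain it is c-commanded by *Carmen₃*, which does not share its index.
*Priya₁* does not c-command the anaphor at all.
The anaphor is unbound in its domain → Principle A violation.

Principle A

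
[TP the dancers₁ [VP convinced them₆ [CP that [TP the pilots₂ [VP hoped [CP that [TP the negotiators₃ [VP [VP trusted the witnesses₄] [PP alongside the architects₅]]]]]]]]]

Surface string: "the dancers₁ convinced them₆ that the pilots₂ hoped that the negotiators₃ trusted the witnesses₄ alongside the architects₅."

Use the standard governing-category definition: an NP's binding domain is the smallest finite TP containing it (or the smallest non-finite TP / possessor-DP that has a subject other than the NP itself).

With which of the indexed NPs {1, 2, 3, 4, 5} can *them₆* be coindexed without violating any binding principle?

*them* is a pronoun, so Principle B applies: it must be free in its binding domain.
Binding domain of *them₆*: the matrix TP, whose subject is the dancers₁.
*the dancers₁* c-commands the pronoun within its binding domain → coindexation would violate Principle B.
*the pilots₂*: the pronoun c-commands this R-expression → coindexation would violate Principle C on *the pilots₂*.
*the negotiators₃*: the pronoun c-commands this R-expression → coindexation would violate Principle C on *the negotiators₃*.
*the witnesses₄*: the pronoun c-commands this R-expression → coindexation would violate Principle C on *the witnesses₄*.
*the architects₅*: the pronoun c-commands this R-expression → coindexation would violate Principle C on *the architects₅*.

none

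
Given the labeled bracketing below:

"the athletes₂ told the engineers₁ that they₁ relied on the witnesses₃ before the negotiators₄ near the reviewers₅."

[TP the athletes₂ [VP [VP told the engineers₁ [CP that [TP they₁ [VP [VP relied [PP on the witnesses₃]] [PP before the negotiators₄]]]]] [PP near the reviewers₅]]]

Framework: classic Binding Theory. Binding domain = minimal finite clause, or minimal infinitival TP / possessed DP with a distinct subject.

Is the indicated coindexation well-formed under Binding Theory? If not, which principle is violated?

grammatical

The two coindexed NPs are *the engineers₁* and *they₁*.
*they₁* is a pronoun; nothing c-commands it within its binding domain (the embedded TP.), so Principle B holds trivially.
*the engineers₁* is an R-expression; *they₁* does not c-command it, and no other NP shares its index, so Principle C is satisfied.
All principles are respected.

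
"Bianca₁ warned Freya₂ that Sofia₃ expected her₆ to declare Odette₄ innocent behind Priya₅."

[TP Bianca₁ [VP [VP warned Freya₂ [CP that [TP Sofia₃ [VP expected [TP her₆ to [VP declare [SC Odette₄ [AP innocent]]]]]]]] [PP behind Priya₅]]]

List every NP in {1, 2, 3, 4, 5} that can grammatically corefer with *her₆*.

{1, 2, 5}

*her* is a pronoun, so Principle B applies: it must be free in its binding domain.
Binding domain of *her₆*: the embedded TP, whose subject is Sofia₃.
*Bianca₁* c-commands the pronoun but from outside its binding domain, and is not c-commanded by it → coindexation permitted.
*Freya₂* c-commands the pronoun but from outside its binding domain, and is not c-commanded by it → coindexation permitted.
*Sofia₃* c-commands the pronoun within its binding domain → coindexation would violate Principle B.
*Odette₄*: the pronoun c-commands this R-expression → coindexation would violate Principle C on *Odette₄*.
*Priya₅* and the pronoun do not c-command one another → neither Principle B nor Principle C is at stake; coindexation permitted.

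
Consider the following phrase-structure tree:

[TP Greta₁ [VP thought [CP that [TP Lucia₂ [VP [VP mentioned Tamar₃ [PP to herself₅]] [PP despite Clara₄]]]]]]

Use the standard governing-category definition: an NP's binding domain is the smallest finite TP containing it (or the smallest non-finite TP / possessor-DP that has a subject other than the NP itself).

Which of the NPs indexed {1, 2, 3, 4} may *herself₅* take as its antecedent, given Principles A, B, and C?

{2, 3}

*herself* is an anaphor, so Principle A applies: it must be bound in its binding domain.
Binding domain of *herself₅*: the embedded TP, whose subject is Lucia₂.
*Greta₁* c-commands the anaphor but is outside its binding domain → cannot satisfy Principle A.
*Lucia₂* c-commands the anaphor within its binding domain → licit binder.
*Tamar₃* c-commands the anaphor within its binding domain → licit binder.
*Clara₄* does not c-command the anaphor → cannot bind it.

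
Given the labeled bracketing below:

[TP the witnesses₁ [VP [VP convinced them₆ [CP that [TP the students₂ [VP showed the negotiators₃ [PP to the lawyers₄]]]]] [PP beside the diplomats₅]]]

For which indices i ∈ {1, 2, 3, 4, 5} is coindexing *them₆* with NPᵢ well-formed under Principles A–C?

{5}

*them* is a pronoun, so Principle B applies: it must be free in its binding domain.
Binding domain of *them₆*: the matrix TP, whose subject is the witnesses₁.
*the witnesses₁* c-commands the pronoun within its binding domain → coindexation would violate Principle B.
*the students₂*: the pronoun c-commands this R-expression → coindexation would violate Principle C on *the students₂*.
*the negotiators₃*: the pronoun c-commands this R-expression → coindexation would violate Principle C on *the negotiators₃*.
*the lawyers₄*: the pronoun c-commands this R-expression → coindexation would violate Principle C on *the lawyers₄*.
*the diplomats₅* and the pronoun do not c-command one another → neither Principle B nor Principle C is at stake; coindexation permitted.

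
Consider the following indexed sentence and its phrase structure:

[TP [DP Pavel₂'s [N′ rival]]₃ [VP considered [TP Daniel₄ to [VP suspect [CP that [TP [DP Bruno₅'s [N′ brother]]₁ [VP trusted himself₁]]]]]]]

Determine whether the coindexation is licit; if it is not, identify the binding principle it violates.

grammatical

The two coindexed NPs are *[Bruno₅'s brother]₁* and *himself₁*.
*himself₁* is an anaphor; its binding domain is the embedded TP, whose subject is [Bruno₅'s brother]₁. *[Bruno₅'s brother]₁* c-commands it within that domain and shares its index, so Principle A is satisfied.
*[Bruno₅'s brother]₁* is an R-expression; *himself₁* does not c-command it, and no other NP shares its index, so Principle C is satisfied.
All principles are respected.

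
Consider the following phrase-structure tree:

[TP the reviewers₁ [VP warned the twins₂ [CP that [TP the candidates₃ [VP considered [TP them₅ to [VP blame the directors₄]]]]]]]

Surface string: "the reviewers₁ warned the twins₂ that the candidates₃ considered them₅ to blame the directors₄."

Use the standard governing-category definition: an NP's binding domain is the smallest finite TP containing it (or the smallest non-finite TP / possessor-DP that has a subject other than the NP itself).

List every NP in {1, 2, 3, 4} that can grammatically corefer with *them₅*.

{1, 2}

*them* is a pronoun, so Principle B applies: it must be free in its binding domain.
Binding domain of *them₅*: the embedded TP, whose subject is the candidates₃.
*the reviewers₁* c-commands the pronoun but from outside its binding domain, and is not c-commanded by it → coindexation permitted.
*the twins₂* c-commands the pronoun but from outside its binding domain, and is not c-commanded by it → coindexation permitted.
*the candidates₃* c-commands the pronoun within its binding domain → coindexation would violate Principle B.
*the directors₄*: the pronoun c-commands this R-expression → coindexation would violate Principle C on *the directors₄*.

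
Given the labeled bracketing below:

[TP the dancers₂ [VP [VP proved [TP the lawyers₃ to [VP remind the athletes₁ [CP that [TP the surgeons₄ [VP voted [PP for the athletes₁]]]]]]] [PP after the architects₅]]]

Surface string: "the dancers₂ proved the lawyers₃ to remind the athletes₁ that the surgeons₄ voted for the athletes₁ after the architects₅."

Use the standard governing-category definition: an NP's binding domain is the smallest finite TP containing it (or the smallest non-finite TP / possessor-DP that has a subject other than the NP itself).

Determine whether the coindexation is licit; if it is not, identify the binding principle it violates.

The two coindexed NPs are *the athletes₁* (the lower occurrence) and *the athletes₁* (the higher occurrence).
*the athletes₁* (the lower occurrence) is an R-expression. Principle C requires it to be free everywhere.
*the athletes₁* (the higher occurrence) c-commands it and carries the same index.
The R-expression is bound → Principle C violation.

Principle C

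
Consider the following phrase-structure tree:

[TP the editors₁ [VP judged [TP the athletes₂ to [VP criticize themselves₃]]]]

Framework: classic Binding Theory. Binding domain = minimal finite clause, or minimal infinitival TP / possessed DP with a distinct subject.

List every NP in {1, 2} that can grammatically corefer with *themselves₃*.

*themselves* is an anaphor, so Principle A applies: it must be bound in its binding domain.
Binding domain of *themselves₃*: the embedded TP, whose subject is the athletes₂.
*the editors₁* c-commands the anaphor but is outside its binding domain → cannot satisfy Principle A.
*the athletes₂* c-commands the anaphor within its binding domain → licit binder.

{2}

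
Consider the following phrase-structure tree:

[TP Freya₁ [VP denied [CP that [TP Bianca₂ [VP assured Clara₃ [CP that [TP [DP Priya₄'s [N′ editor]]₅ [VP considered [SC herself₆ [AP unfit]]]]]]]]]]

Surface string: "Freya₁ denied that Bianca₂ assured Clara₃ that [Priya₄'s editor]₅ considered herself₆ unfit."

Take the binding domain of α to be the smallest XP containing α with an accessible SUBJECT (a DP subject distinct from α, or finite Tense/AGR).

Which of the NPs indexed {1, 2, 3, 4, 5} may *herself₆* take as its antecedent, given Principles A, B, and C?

{5}

*herself* is an anaphor, so Principle A applies: it must be bound in its binding domain.
Binding domain of *herself₆*: the embedded TP, whose subject is [Priya₄'s editor]₅.
*Freya₁* c-commands the anaphor but is outside its binding domain → cannot satisfy Principle A.
*Bianca₂* c-commands the anaphor but is outside its binding domain → cannot satisfy Principle A.
*Clara₃* c-commands the anaphor but is outside its binding domain → cannot satisfy Principle A.
*Priya₄* does not c-command the anaphor → cannot bind it.
*[Priya₄'s editor]₅* c-commands the anaphor within its binding domain → licit binder.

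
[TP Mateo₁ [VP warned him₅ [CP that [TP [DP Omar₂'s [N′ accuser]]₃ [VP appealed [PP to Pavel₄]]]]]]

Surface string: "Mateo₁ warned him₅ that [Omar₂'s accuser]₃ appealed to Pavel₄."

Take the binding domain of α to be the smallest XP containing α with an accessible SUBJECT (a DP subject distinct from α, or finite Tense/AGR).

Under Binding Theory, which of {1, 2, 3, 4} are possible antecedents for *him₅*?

none

*him* is a pronoun, so Principle B applies: it must be free in its binding domain.
Binding domain of *him₅*: the matrix TP, whose subject is Mateo₁.
*Mateo₁* c-commands the pronoun within its binding domain → coindexation would violate Principle B.
*Omar₂*: the pronoun c-commands this R-expression → coindexation would violate Principle C on *Omar₂*.
*[Omar₂'s accuser]₃*: the pronoun c-commands this R-expression → coindexation would violate Principle C on *[Omar₂'s accuser]₃*.
*Pavel₄*: the pronoun c-commands this R-expression → coindexation would violate Principle C on *Pavel₄*.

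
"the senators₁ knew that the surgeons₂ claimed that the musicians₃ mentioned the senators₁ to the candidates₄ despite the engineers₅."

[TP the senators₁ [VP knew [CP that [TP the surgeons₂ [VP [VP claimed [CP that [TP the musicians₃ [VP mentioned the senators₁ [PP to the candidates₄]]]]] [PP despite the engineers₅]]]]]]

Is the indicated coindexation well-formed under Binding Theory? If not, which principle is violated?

Principle C

The two coindexed NPs are *the senators₁* (the higher occurrence) and *the senators₁* (the lower occurrence).
*the senators₁* (the lower occurrence) is an R-expression. Principle C requires it to be free everywhere.
*the senators₁* (the higher occurrence) c-commands it and carries the same index.
The R-expression is bound → Principle C violation.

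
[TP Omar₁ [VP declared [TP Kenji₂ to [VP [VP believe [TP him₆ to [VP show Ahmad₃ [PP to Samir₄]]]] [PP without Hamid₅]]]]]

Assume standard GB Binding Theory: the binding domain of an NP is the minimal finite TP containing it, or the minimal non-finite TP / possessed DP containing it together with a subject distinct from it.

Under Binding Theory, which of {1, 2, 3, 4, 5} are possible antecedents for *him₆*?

*him* is a pronoun, so Principle B applies: it must be free in its binding domain.
Binding domain of *him₆*: the embedded TP, whose subject is Kenji₂.
*Omar₁* c-commands the pronoun but from outside its binding domain, and is not c-commanded by it → coindexation permitted.
*Kenji₂* c-commands the pronoun within its binding domain → coindexation would violate Principle B.
*Ahmad₃*: the pronoun c-commands this R-expression → coindexation would violate Principle C on *Ahmad₃*.
*Samir₄*: the pronoun c-commands this R-expression → coindexation would violate Principle C on *Samir₄*.
*Hamid₅* and the pronoun do not c-command one another → neither Principle B nor Principle C is at stake; coindexation permitted.

{1, 5}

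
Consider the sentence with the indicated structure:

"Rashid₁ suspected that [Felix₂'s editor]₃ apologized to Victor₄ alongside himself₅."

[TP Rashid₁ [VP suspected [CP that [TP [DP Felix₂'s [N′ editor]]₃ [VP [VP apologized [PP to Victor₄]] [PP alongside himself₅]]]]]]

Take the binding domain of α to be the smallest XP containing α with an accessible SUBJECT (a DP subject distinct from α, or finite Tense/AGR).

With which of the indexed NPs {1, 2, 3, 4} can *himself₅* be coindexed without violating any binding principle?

{3}

*himself* is an anaphor, so Principle A applies: it must be bound in its binding domain.
Binding domain of *himself₅*: the embedded TP, whose subject is [Felix₂'s editor]₃.
*Rashid₁* c-commands the anaphor but is outside its binding domain → cannot satisfy Principle A.
*Felix₂* does not c-command the anaphor → cannot bind it.
*[Felix₂'s editor]₃* c-commands the anaphor within its binding domain → licit binder.
*Victor₄* does not c-command the anaphor → cannot bind it.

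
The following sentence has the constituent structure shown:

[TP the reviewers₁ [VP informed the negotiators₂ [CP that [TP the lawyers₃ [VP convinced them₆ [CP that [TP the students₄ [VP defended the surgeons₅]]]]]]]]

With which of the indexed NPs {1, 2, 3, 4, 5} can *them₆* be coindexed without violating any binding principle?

*them* is a pronoun, so Principle B applies: it must be free in its binding domain.
Binding domain of *them₆*: the embedded TP, whose subject is the lawyers₃.
*the reviewers₁* c-commands the pronoun but from outside its binding domain, and is not c-commanded by it → coindexation permitted.
*the negotiators₂* c-commands the pronoun but from outside its binding domain, and is not c-commanded by it → coindexation permitted.
*the lawyers₃* c-commands the pronoun within its binding domain → coindexation would violate Principle B.
*the students₄*: the pronoun c-commands this R-expression → coindexation would violate Principle C on *the students₄*.
*the surgeons₅*: the pronoun c-commands this R-expression → coindexation would violate Principle C on *the surgeons₅*.

{1, 2}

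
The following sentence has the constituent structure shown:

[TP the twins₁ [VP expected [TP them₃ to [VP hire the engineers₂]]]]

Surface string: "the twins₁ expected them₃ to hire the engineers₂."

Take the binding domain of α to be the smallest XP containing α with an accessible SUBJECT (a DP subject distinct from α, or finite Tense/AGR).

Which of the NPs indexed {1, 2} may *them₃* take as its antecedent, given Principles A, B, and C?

none

*them* is a pronoun, so Principle B applies: it must be free in its binding domain.
Binding domain of *them₃*: the matrix TP, whose subject is the twins₁.
*the twins₁* c-commands the pronoun within its binding domain → coindexation would violate Principle B.
*the engineers₂*: the pronoun c-commands this R-expression → coindexation would violate Principle C on *the engineers₂*.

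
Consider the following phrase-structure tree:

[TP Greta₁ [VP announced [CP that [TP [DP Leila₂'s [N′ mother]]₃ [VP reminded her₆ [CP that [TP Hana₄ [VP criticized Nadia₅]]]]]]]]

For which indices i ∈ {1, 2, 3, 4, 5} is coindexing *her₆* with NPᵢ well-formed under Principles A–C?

{1, 2}

*her* is a pronoun, so Principle B applies: it must be free in its binding domain.
Binding domain of *her₆*: the embedded TP, whose subject is [Leila₂'s mother]₃.
*Greta₁* c-commands the pronoun but from outside its binding domain, and is not c-commanded by it → coindexation permitted.
*Leila₂* and the pronoun do not c-command one another → neither Principle B nor Principle C is at stake; coindexation permitted.
*[Leila₂'s mother]₃* c-commands the pronoun within its binding domain → coindexation would violate Principle B.
*Hana₄*: the pronoun c-commands this R-expression → coindexation would violate Principle C on *Hana₄*.
*Nadia₅*: the pronoun c-commands this R-expression → coindexation would violate Principle C on *Nadia₅*.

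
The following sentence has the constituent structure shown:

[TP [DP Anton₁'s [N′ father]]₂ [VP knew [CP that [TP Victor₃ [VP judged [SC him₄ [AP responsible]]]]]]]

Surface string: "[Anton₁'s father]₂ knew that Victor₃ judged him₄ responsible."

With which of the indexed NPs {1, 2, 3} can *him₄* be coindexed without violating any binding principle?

{1, 2}

*him* is a pronoun, so Principle B applies: it must be free in its binding domain.
Binding domain of *him₄*: the embedded TP, whose subject is Victor₃.
*Anton₁* and the pronoun do not c-command one another → neither Principle B nor Principle C is at stake; coindexation permitted.
*[Anton₁'s father]₂* c-commands the pronoun but from outside its binding domain, and is not c-commanded by it → coindexation permitted.
*Victor₃* c-commands the pronoun within its binding domain → coindexation would violate Principle B.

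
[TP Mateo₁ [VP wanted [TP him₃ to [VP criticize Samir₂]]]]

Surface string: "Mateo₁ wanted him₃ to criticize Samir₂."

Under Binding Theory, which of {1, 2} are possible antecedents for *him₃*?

*him* is a pronoun, so Principle B applies: it must be free in its binding domain.
Binding domain of *him₃*: the matrix TP, whose subject is Mateo₁.
*Mateo₁* c-commands the pronoun within its binding domain → coindexation would violate Principle B.
*Samir₂*: the pronoun c-commands this R-expression → coindexation would violate Principle C on *Samir₂*.

none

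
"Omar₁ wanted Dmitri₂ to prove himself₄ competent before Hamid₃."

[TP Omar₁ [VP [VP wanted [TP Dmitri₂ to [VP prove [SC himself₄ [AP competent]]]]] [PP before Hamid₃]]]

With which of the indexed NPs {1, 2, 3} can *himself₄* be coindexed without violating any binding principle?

{2}

*himself* is an anaphor, so Principle A applies: it must be bound in its binding domain.
Binding domain of *himself₄*: the embedded TP, whose subject is Dmitri₂.
*Omar₁* c-commands the anaphor but is outside its binding domain → cannot satisfy Principle A.
*Dmitri₂* c-commands the anaphor within its binding domain → licit binder.
*Hamid₃* does not c-command the anaphor → cannot bind it.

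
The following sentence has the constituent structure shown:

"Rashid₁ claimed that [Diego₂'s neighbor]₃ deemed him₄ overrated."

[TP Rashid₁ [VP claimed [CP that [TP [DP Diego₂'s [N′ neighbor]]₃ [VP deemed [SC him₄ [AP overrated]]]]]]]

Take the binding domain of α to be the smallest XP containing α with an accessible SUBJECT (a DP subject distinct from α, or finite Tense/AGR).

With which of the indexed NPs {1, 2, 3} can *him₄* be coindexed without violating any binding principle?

{1, 2}

*him* is a pronoun, so Principle B applies: it must be free in its binding domain.
Binding domain of *him₄*: the embedded TP, whose subject is [Diego₂'s neighbor]₃.
*Rashid₁* c-commands the pronoun but from outside its binding domain, and is not c-commanded by it → coindexation permitted.
*Diego₂* and the pronoun do not c-command one another → neither Principle B nor Principle C is at stake; coindexation permitted.
*[Diego₂'s neighbor]₃* c-commands the pronoun within its binding domain → coindexation would violate Principle B.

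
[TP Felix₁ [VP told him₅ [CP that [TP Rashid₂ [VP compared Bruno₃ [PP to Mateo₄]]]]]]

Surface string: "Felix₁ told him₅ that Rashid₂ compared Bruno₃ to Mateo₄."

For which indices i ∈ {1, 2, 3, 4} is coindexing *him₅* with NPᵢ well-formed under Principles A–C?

*him* is a pronoun, so Principle B applies: it must be free in its binding domain.
Binding domain of *him₅*: the matrix TP, whose subject is Felix₁.
*Felix₁* c-commands the pronoun within its binding domain → coindexation would violate Principle B.
*Rashid₂*: the pronoun c-commands this R-expression → coindexation would violate Principle C on *Rashid₂*.
*Bruno₃*: the pronoun c-commands this R-expression → coindexation would violate Principle C on *Bruno₃*.
*Mateo₄*: the pronoun c-commands this R-expression → coindexation would violate Principle C on *Mateo₄*.

none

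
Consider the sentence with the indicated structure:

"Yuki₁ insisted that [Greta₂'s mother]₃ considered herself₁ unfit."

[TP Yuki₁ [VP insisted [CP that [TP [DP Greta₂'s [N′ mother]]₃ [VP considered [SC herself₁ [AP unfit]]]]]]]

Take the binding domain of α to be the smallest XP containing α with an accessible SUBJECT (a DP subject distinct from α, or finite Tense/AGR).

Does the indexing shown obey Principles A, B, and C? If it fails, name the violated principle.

The two coindexed NPs are *Yuki₁* and *herself₁*.
*herself₁* is an anaphor. Principle A requires it to be bound within its binding domain — the embedded TP, whose subject is [Greta₂'s mother]₃.
Within that domain it is c-commanded by *[Greta₂'s mother]₃*, which does not share its index.
*Yuki₁* does c-command the anaphor, but from outside its binding domain.
The anaphor is unbound in its domain → Principle A violation.

Principle A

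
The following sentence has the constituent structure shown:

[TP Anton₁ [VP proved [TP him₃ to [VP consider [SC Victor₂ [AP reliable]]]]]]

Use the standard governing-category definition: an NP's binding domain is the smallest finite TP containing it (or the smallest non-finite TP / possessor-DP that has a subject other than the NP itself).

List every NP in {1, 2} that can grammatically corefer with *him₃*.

*him* is a pronoun, so Principle B applies: it must be free in its binding domain.
Binding domain of *him₃*: the matrix TP, whose subject is Anton₁.
*Anton₁* c-commands the pronoun within its binding domain → coindexation would violate Principle B.
*Victor₂*: the pronoun c-commands this R-expression → coindexation would violate Principle C on *Victor₂*.

none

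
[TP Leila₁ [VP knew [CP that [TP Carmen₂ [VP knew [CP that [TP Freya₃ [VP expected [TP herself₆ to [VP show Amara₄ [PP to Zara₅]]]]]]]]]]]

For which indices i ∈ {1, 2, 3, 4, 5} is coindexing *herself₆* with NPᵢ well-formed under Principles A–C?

{3}

*herself* is an anaphor, so Principle A applies: it must be bound in its binding domain.
Binding domain of *herself₆*: the embedded TP, whose subject is Freya₃.
*Leila₁* c-commands the anaphor but is outside its binding domain → cannot satisfy Principle A.
*Carmen₂* c-commands the anaphor but is outside its binding domain → cannot satisfy Principle A.
*Freya₃* c-commands the anaphor within its binding domain → licit binder.
*Amara₄* does not c-command the anaphor → cannot bind it.
*Zara₅* does not c-command the anaphor → cannot bind it.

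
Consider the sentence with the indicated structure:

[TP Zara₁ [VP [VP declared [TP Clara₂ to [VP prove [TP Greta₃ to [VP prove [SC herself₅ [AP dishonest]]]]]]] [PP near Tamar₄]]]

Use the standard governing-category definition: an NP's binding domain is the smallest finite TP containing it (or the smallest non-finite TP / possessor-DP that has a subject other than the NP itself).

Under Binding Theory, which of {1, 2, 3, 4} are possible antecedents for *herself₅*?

*herself* is an anaphor, so Principle A applies: it must be bound in its binding domain.
Binding domain of *herself₅*: the embedded TP, whose subject is Greta₃.
*Zara₁* c-commands the anaphor but is outside its binding domain → cannot satisfy Principle A.
*Clara₂* c-commands the anaphor but is outside its binding domain → cannot satisfy Principle A.
*Greta₃* c-commands the anaphor within its binding domain → licit binder.
*Tamar₄* does not c-command the anaphor → cannot bind it.

{3}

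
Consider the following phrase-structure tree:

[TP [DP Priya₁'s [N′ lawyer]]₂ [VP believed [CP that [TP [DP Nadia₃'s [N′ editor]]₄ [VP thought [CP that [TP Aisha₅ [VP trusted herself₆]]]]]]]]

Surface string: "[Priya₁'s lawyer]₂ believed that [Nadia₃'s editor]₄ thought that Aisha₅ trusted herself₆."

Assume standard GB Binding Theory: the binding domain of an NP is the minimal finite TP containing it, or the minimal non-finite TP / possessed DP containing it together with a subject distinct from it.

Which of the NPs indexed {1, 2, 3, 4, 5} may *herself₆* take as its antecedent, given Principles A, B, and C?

{5}

*herself* is an anaphor, so Principle A applies: it must be bound in its binding domain.
Binding domain of *herself₆*: the embedded TP, whose subject is Aisha₅.
*Priya₁* does not c-command the anaphor → cannot bind it.
*[Priya₁'s lawyer]₂* c-commands the anaphor but is outside its binding domain → cannot satisfy Principle A.
*Nadia₃* does not c-command the anaphor → cannot bind it.
*[Nadia₃'s editor]₄* c-commands the anaphor but is outside its binding domain → cannot satisfy Principle A.
*Aisha₅* c-commands the anaphor within its binding domain → licit binder.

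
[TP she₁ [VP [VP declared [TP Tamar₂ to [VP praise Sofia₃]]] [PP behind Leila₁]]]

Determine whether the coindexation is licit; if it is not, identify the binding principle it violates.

The two coindexed NPs are *she₁* and *Leila₁*.
*Leila₁* is an R-expression. Principle C requires it to be free everywhere.
*she₁* c-commands it and carries the same index.
The R-expression is bound → Principle C violation.

Principle C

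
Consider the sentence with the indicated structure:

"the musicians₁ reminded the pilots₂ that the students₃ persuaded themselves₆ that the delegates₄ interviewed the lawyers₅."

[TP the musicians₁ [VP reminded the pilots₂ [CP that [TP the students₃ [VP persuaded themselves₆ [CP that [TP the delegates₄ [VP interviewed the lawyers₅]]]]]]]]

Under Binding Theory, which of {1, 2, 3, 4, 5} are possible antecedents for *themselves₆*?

{3}

*themselves* is an anaphor, so Principle A applies: it must be bound in its binding domain.
Binding domain of *themselves₆*: the embedded TP, whose subject is the students₃.
*the musicians₁* c-commands the anaphor but is outside its binding domain → cannot satisfy Principle A.
*the pilots₂* c-commands the anaphor but is outside its binding domain → cannot satisfy Principle A.
*the students₃* c-commands the anaphor within its binding domain → licit binder.
*the delegates₄* does not c-command the anaphor → cannot bind it.
*the lawyers₅* does not c-command the anaphor → cannot bind it.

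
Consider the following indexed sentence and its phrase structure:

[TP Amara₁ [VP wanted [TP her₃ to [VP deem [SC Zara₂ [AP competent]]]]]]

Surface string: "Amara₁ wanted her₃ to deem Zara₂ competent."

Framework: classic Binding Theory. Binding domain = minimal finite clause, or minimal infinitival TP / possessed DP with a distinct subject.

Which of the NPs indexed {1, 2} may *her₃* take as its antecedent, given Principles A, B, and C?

*her* is a pronoun, so Principle B applies: it must be free in its binding domain.
Binding domain of *her₃*: the matrix TP, whose subject is Amara₁.
*Amara₁* c-commands the pronoun within its binding domain → coindexation would violate Principle B.
*Zara₂*: the pronoun c-commands this R-expression → coindexation would violate Principle C on *Zara₂*.

none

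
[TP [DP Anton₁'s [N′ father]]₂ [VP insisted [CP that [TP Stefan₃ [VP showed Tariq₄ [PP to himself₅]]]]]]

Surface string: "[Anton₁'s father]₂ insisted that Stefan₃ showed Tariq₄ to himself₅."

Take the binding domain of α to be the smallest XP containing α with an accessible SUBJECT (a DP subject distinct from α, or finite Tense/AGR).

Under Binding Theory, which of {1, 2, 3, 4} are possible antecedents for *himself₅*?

*himself* is an anaphor, so Principle A applies: it must be bound in its binding domain.
Binding domain of *himself₅*: the embedded TP, whose subject is Stefan₃.
*Anton₁* does not c-command the anaphor → cannot bind it.
*[Anton₁'s father]₂* c-commands the anaphor but is outside its binding domain → cannot satisfy Principle A.
*Stefan₃* c-commands the anaphor within its binding domain → licit binder.
*Tariq₄* c-commands the anaphor within its binding domain → licit binder.

{3, 4}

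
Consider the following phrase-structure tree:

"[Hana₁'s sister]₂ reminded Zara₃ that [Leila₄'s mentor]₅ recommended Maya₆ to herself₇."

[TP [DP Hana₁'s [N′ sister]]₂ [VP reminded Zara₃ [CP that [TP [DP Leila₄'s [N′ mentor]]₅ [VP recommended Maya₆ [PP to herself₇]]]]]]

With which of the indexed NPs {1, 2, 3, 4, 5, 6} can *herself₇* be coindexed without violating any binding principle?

*herself* is an anaphor, so Principle A applies: it must be bound in its binding domain.
Binding domain of *herself₇*: the embedded TP, whose subject is [Leila₄'s mentor]₅.
*Hana₁* does not c-command the anaphor → cannot bind it.
*[Hana₁'s sister]₂* c-commands the anaphor but is outside its binding domain → cannot satisfy Principle A.
*Zara₃* c-commands the anaphor but is outside its binding domain → cannot satisfy Principle A.
*Leila₄* does not c-command the anaphor → cannot bind it.
*[Leila₄'s mentor]₅* c-commands the anaphor within its binding domain → licit binder.
*Maya₆* c-commands the anaphor within its binding domain → licit binder.

{5, 6}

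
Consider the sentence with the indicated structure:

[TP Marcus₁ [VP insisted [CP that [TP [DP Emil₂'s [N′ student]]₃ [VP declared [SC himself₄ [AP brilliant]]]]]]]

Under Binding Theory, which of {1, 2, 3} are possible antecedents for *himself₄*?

*himself* is an anaphor, so Principle A applies: it must be bound in its binding domain.
Binding domain of *himself₄*: the embedded TP, whose subject is [Emil₂'s student]₃.
*Marcus₁* c-commands the anaphor but is outside its binding domain → cannot satisfy Principle A.
*Emil₂* does not c-command the anaphor → cannot bind it.
*[Emil₂'s student]₃* c-commands the anaphor within its binding domain → licit binder.

{3}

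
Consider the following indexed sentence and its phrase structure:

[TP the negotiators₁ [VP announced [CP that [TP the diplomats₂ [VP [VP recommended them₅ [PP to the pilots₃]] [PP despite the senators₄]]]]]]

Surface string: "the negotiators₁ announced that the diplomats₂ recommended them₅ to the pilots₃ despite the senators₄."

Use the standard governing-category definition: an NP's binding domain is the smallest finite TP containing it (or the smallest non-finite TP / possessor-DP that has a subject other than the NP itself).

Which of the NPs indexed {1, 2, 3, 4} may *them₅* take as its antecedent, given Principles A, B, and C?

*them* is a pronoun, so Principle B applies: it must be free in its binding domain.
Binding domain of *them₅*: the embedded TP, whose subject is the diplomats₂.
*the negotiators₁* c-commands the pronoun but from outside its binding domain, and is not c-commanded by it → coindexation permitted.
*the diplomats₂* c-commands the pronoun within its binding domain → coindexation would violate Principle B.
*the pilots₃*: the pronoun c-commands this R-expression → coindexation would violate Principle C on *the pilots₃*.
*the senators₄* and the pronoun do not c-command one another → neither Principle B nor Principle C is at stake; coindexation permitted.

{1, 4}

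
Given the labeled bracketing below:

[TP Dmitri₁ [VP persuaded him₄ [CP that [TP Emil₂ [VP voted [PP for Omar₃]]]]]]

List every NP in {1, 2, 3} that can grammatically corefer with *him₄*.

none

*him* is a pronoun, so Principle B applies: it must be free in its binding domain.
Binding domain of *him₄*: the matrix TP, whose subject is Dmitri₁.
*Dmitri₁* c-commands the pronoun within its binding domain → coindexation would violate Principle B.
*Emil₂*: the pronoun c-commands this R-expression → coindexation would violate Principle C on *Emil₂*.
*Omar₃*: the pronoun c-commands this R-expression → coindexation would violate Principle C on *Omar₃*.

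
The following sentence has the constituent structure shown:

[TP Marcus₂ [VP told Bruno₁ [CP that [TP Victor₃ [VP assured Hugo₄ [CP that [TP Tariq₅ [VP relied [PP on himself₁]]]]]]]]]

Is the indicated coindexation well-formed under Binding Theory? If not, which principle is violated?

Principle A

The two coindexed NPs are *Bruno₁* and *himself₁*.
*himself₁* is an anaphor. Principle A requires it to be bound within its binding domain — the embedded TP, whose subject is Tariq₅.
Within that domain it is c-commanded by *Tariq₅*, which does not share its index.
*Bruno₁* does c-command the anaphor, but from outside its binding domain.
The anaphor is unbound in its domain → Principle A violation.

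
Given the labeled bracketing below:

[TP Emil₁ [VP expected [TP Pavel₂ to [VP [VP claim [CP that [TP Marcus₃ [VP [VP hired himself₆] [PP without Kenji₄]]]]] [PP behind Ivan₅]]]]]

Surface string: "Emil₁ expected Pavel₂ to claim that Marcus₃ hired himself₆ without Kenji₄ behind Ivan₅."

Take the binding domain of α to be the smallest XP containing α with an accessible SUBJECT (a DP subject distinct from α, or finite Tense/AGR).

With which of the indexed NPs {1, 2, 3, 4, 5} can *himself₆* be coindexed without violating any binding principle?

*himself* is an anaphor, so Principle A applies: it must be bound in its binding domain.
Binding domain of *himself₆*: the embedded TP, whose subject is Marcus₃.
*Emil₁* c-commands the anaphor but is outside its binding domain → cannot satisfy Principle A.
*Pavel₂* c-commands the anaphor but is outside its binding domain → cannot satisfy Principle A.
*Marcus₃* c-commands the anaphor within its binding domain → licit binder.
*Kenji₄* does not c-command the anaphor → cannot bind it.
*Ivan₅* does not c-command the anaphor → cannot bind it.

{3}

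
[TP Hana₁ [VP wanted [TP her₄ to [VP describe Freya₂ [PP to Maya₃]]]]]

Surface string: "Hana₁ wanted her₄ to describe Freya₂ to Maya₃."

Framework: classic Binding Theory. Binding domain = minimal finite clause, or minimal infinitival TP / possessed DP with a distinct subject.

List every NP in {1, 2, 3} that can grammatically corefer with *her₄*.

*her* is a pronoun, so Principle B applies: it must be free in its binding domain.
Binding domain of *her₄*: the matrix TP, whose subject is Hana₁.
*Hana₁* c-commands the pronoun within its binding domain → coindexation would violate Principle B.
*Freya₂*: the pronoun c-commands this R-expression → coindexation would violate Principle C on *Freya₂*.
*Maya₃*: the pronoun c-commands this R-expression → coindexation would violate Principle C on *Maya₃*.

none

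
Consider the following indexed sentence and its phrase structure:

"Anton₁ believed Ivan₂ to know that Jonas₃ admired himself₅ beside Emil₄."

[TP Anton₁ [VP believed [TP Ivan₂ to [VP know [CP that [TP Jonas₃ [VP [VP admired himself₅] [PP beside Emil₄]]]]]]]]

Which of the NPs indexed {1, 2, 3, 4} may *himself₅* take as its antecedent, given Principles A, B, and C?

{3}

*himself* is an anaphor, so Principle A applies: it must be bound in its binding domain.
Binding domain of *himself₅*: the embedded TP, whose subject is Jonas₃.
*Anton₁* c-commands the anaphor but is outside its binding domain → cannot satisfy Principle A.
*Ivan₂* c-commands the anaphor but is outside its binding domain → cannot satisfy Principle A.
*Jonas₃* c-commands the anaphor within its binding domain → licit binder.
*Emil₄* does not c-command the anaphor → cannot bind it.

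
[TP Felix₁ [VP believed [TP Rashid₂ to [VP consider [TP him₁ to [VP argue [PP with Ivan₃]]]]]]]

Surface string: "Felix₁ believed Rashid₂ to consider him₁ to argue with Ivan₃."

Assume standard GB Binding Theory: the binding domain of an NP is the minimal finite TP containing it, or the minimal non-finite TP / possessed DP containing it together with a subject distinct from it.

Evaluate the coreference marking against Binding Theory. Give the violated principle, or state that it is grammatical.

The two coindexed NPs are *Felix₁* and *him₁*.
*him₁* is a pronoun; its binding domain is the embedded TP, whose subject is Rashid₂. Within that domain it is c-commanded only by *Rashid₂*, which carries a different index — the pronoun is free locally, so Principle B holds.
*Felix₁* is an R-expression; *him₁* does not c-command it, and no other NP shares its index, so Principle C is satisfied.
All principles are respected.

grammatical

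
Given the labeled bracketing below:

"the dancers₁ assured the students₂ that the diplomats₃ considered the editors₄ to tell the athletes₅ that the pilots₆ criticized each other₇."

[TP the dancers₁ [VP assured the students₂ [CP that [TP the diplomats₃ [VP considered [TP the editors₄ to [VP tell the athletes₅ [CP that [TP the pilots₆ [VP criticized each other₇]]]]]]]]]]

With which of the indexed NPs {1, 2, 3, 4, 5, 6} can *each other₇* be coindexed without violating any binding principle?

*each other* is an anaphor, so Principle A applies: it must be bound in its binding domain.
Binding domain of *each other₇*: the embedded TP, whose subject is the pilots₆.
*the dancers₁* c-commands the anaphor but is outside its binding domain → cannot satisfy Principle A.
*the students₂* c-commands the anaphor but is outside its binding domain → cannot satisfy Principle A.
*the diplomats₃* c-commands the anaphor but is outside its binding domain → cannot satisfy Principle A.
*the editors₄* c-commands the anaphor but is outside its binding domain → cannot satisfy Principle A.
*the athletes₅* c-commands the anaphor but is outside its binding domain → cannot satisfy Principle A.
*the pilots₆* c-commands the anaphor within its binding domain → licit binder.

{6}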